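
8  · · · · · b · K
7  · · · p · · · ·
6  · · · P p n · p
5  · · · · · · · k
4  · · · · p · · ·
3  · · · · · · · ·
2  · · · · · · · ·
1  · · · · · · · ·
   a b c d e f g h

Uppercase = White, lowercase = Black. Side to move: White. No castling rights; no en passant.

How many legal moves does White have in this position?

0

White to move; king on h8.
In check: no.
Legal moves: none.
Count: 0.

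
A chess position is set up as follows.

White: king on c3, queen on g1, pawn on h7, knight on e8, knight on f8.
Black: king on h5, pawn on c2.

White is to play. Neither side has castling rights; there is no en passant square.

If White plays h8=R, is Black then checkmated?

After h8=R: black king on h5; in check: yes, from the white rook on h8.
King squares — g4: attacked by Qg1; h4: attacked by Rh8; g5: attacked by Qg1; g6: attacked by Qg1; h6: attacked by Rh8.
Black has no legal moves → checkmate.

yes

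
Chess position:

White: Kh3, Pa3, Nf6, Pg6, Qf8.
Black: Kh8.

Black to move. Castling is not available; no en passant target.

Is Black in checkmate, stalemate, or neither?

Black to move; black king on h8.
In check: yes, from the white queen on f8.
King squares — g7: attacked by Qf8; h7: attacked by Nf6; g8: attacked by Nf6.
Legal moves for Black: none.
In check with no legal moves → checkmate.

checkmate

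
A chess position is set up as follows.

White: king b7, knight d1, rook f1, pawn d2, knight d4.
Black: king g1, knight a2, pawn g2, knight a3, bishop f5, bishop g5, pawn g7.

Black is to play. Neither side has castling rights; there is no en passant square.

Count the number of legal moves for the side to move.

Black to move; king on g1.
In check: yes, from the white rook on f1.
Legal moves: Kh2, Kxf1, gxf1=Q, gxf1=R, gxf1=B, gxf1=N.
Count: 6.

6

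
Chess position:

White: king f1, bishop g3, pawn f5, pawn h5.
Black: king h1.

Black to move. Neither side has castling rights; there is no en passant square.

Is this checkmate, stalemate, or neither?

Black to move; black king on h1.
In check: no.
King squares — g1: attacked by Kf1; g2: attacked by Kf1; h2: attacked by Bg3.
Legal moves for Black: none.
Not in check and no legal moves → stalemate.

stalemate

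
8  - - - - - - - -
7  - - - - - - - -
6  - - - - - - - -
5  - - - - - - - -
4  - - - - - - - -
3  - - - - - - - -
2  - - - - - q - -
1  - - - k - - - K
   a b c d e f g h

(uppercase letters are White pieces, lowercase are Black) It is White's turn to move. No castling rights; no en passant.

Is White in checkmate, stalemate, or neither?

stalemate

White to move; white king on h1.
In check: no.
King squares — g1: attacked by Qf2; g2: attacked by Qf2; h2: attacked by Qf2.
Legal moves for White: none.
Not in check and no legal moves → stalemate.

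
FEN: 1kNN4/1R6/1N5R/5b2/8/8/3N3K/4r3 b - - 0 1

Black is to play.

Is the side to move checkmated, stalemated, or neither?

Black to move; black king on b8.
In check: yes, from the white rook on b7.
King squares — a7: attacked by Rb7; b7: attacked by Nd8; c7: attacked by Rb7; a8: attacked by Nb6; c8: attacked by Nb6.
Legal moves for Black: none.
In check with no legal moves → checkmate.

checkmate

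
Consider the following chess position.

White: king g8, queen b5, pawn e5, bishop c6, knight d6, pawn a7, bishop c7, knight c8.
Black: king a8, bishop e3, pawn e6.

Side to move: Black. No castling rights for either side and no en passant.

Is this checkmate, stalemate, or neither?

Black to move; black king on a8.
In check: yes, from the white bishop on c6.
King squares — a7: attacked by Nc8; b7: attacked by Qb5; b8: attacked by Qb5.
Legal moves for Black: none.
In check with no legal moves → checkmate.

checkmate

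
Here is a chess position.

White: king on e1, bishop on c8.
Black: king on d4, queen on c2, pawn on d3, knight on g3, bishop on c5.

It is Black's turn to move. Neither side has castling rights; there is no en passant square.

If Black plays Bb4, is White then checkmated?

After Bb4: white king on e1; in check: yes, from the black bishop on b4.
King squares — d1: attacked by Qc2; f1: attacked by Ng3; d2: attacked by Qc2; e2: attacked by Qc2; f2: attacked by Qc2.
White has no legal moves → checkmate.

yes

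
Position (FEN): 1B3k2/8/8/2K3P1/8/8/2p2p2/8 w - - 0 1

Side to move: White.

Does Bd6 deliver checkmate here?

no

After Bd6: black king on f8; in check: yes, from the white bishop on d6.
Black has 4 legal replies: Kg8, Ke8, Kg7, Kf7.
In check but a legal move exists → not checkmate.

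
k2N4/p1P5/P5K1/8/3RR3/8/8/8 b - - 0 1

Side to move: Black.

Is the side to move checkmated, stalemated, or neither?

stalemate

Black to move; black king on a8.
In check: no.
King squares — a7: own pawn; b7: attacked by Pa6; b8: attacked by Pc7.
Legal moves for Black: none.
Not in check and no legal moves → stalemate.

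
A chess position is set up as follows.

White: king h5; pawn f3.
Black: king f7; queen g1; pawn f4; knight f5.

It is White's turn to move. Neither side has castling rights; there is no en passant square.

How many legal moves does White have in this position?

0

White to move; king on h5.
In check: no.
Legal moves: none.
Count: 0.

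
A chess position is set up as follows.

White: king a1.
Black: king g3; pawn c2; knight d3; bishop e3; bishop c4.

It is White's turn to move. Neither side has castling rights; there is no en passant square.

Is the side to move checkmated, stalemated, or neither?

White to move; white king on a1.
In check: no.
King squares — b1: attacked by Pc2; a2: attacked by Bc4; b2: attacked by Nd3.
Legal moves for White: none.
Not in check and no legal moves → stalemate.

stalemate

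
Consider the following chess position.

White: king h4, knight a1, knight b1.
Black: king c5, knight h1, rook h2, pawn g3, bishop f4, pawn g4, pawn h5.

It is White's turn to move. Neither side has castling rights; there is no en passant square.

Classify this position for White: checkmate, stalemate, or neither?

checkmate

White to move; white king on h4.
In check: yes, from the black rook on h2.
King squares — g3: attacked by Nh1; h3: attacked by Rh2; g4: attacked by Ph5; g5: attacked by Bf4; h5: attacked by Rh2.
Legal moves for White: none.
In check with no legal moves → checkmate.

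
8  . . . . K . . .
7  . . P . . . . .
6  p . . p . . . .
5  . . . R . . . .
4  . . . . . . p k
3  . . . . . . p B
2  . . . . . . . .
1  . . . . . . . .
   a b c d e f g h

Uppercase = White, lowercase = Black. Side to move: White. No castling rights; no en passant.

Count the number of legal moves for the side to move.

24

White to move; king on e8.
In check: no.
Legal moves: Kf8, Kd8, Kf7, Ke7, Kd7, Rxd6, Rh5+, Rg5, Rf5, Re5, Rc5, Rb5, Ra5, Rd4, Rd3, Rd2, Rd1, Bxg4, Bg2, Bf1, c8=Q, c8=R, c8=B, c8=N.
Count: 24.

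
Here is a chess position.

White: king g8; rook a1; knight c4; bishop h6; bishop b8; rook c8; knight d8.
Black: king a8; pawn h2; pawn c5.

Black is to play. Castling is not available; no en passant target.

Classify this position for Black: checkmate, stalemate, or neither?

Black to move; black king on a8.
In check: yes, from the white rook on a1.
King squares — a7: attacked by Ra1; b7: attacked by Nd8; b8: attacked by Rc8.
Legal moves for Black: none.
In check with no legal moves → checkmate.

checkmate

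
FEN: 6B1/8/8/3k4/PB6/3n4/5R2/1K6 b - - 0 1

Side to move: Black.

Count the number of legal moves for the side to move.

4

Black to move; king on d5.
In check: yes, from the white bishop on g8.
Legal moves: Kc6, Ke5, Ke4, Kd4.
Count: 4.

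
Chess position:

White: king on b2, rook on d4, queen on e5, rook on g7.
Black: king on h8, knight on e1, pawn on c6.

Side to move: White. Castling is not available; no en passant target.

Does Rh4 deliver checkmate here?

After Rh4: black king on h8; in check: yes, from the white rook on h4.
King squares — g7: attacked by Qe5; h7: attacked by Rh4; g8: attacked by Rg7.
Black has no legal moves → checkmate.

yes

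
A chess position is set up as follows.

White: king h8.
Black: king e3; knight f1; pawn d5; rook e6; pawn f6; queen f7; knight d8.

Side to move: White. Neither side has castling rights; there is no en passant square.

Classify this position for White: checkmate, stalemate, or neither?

White to move; white king on h8.
In check: no.
King squares — g7: attacked by Qf7; h7: attacked by Qf7; g8: attacked by Qf7.
Legal moves for White: none.
Not in check and no legal moves → stalemate.

stalemate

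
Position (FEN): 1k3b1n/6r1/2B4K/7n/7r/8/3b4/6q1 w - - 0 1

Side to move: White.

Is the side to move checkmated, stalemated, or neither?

White to move; white king on h6.
In check: yes, from the black bishop on d2.
King squares — g5: attacked by Qg1; h5: attacked by Rh4; g6: attacked by Qg1; g7: attacked by Qg1; h7: attacked by Rg7.
Legal moves for White: none.
In check with no legal moves → checkmate.

checkmate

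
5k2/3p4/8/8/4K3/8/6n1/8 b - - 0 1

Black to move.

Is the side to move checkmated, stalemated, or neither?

Black to move; black king on f8.
In check: no.
Legal moves for Black: Kg8, Ke8, Kg7, Kf7, Ke7, Nh4, Nf4, Ne3, Ne1, d6, d5+.
Black has 11 legal moves and is not in check → neither.

neither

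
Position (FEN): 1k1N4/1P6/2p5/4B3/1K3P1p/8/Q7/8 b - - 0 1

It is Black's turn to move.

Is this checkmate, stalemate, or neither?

Black to move; black king on b8.
In check: yes, from the white bishop on e5.
King squares — a7: attacked by Qa2; b7: attacked by Nd8; c7: attacked by Be5; a8: attacked by Qa2; c8: attacked by Pb7.
Legal moves for Black: none.
In check with no legal moves → checkmate.

checkmate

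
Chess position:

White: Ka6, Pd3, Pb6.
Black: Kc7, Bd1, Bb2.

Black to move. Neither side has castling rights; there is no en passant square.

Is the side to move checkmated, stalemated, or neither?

neither

Black to move; black king on c7.
In check: yes, from the white pawn on b6.
Legal moves for Black: Kd8, Kc8, Kb8, Kd7, Kd6, Kc6.
Black is in check but has 6 legal moves → neither.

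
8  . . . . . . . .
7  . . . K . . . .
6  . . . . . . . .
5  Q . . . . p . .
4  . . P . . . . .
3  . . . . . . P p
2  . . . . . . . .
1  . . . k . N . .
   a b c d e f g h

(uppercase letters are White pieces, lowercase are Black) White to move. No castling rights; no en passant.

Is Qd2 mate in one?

yes

After Qd2: black king on d1; in check: yes, from the white queen on d2.
King squares — c1: attacked by Qd2; e1: attacked by Qd2; c2: attacked by Qd2; d2: attacked by Nf1; e2: attacked by Qd2.
Black has no legal moves → checkmate.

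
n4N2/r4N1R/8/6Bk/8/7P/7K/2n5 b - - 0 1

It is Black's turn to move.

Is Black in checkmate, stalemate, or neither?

checkmate

Black to move; black king on h5.
In check: yes, from the white rook on h7.
King squares — g4: attacked by Ph3; h4: attacked by Bg5; g5: attacked by Nf7; g6: attacked by Nf8; h6: attacked by Bg5.
Legal moves for Black: none.
In check with no legal moves → checkmate.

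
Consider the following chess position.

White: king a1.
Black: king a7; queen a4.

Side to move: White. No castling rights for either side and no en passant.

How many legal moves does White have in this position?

2

White to move; king on a1.
In check: yes, from the black queen on a4.
Legal moves: Kb2, Kb1.
Count: 2.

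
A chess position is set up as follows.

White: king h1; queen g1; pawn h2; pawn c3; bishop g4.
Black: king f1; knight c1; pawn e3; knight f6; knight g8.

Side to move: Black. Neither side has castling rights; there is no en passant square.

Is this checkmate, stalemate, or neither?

Black to move; black king on f1.
In check: yes, from the white queen on g1.
King squares — e1: attacked by Qg1; g1: attacked by Kh1; e2: attacked by Bg4; f2: attacked by Qg1; g2: attacked by Qg1.
Legal moves for Black: none.
In check with no legal moves → checkmate.

checkmate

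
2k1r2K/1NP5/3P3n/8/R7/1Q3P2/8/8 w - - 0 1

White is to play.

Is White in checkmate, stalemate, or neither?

neither

White to move; white king on h8.
In check: yes, from the black rook on e8.
Legal moves for White: Kh7, Kg7, Qg8.
White is in check but has 3 legal moves → neither.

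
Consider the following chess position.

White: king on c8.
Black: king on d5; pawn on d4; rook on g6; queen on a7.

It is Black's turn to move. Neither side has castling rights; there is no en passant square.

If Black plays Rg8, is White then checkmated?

yes

After Rg8: white king on c8; in check: yes, from the black rook on g8.
King squares — b7: attacked by Qa7; c7: attacked by Qa7; d7: attacked by Qa7; b8: attacked by Qa7; d8: attacked by Rg8.
White has no legal moves → checkmate.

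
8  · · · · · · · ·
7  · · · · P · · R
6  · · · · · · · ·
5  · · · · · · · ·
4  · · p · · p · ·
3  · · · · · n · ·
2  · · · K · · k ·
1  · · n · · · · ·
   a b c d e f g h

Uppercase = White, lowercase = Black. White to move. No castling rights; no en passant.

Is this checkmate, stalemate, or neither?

neither

White to move; white king on d2.
In check: yes, from the black knight on f3.
King squares — c1: available; d1: available; e1: attacked by Nf3; c2: available; e2: attacked by Nc1; c3: available; d3: attacked by Nc1; e3: attacked by Pf4.
Legal moves for White: Kc3, Kc2, Kd1, Kxc1.
White is in check but has 4 legal moves → neither.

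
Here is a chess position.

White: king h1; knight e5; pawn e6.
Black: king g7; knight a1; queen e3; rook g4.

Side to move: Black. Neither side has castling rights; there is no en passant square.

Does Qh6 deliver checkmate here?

After Qh6: white king on h1; in check: yes, from the black queen on h6.
King squares — g1: attacked by Rg4; g2: attacked by Rg4; h2: attacked by Qh6.
White has no legal moves → checkmate.

yes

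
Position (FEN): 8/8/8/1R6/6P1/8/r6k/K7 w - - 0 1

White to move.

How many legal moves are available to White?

2

White to move; king on a1.
In check: yes, from the black rook on a2.
Legal moves: Kxa2, Kb1.
Count: 2.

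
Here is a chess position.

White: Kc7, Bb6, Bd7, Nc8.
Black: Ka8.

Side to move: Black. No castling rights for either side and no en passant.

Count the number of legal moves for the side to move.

Black to move; king on a8.
In check: no.
Legal moves: none.
Count: 0.

0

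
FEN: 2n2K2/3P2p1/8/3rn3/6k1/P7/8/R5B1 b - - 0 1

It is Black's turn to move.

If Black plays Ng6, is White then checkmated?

After Ng6: white king on f8; in check: yes, from the black knight on g6.
White has 4 legal replies: Kg8, Ke8, Kxg7, Kf7.
In check but a legal move exists → not checkmate.

no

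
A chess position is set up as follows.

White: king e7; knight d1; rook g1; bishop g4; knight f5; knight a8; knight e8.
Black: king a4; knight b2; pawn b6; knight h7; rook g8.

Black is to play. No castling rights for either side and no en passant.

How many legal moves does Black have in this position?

Black to move; king on a4.
In check: no.
Legal moves: Rh8, Rf8, Rxe8+, Rg7+, Rg6, Rg5, Rxg4, Nf8, Nf6, Ng5, Kb5, Ka5, Kb4, Kb3, Ka3, Nc4, Nd3, Nxd1, b5.
Count: 19.

19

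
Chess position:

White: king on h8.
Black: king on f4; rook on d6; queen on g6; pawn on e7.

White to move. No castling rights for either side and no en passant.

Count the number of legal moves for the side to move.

White to move; king on h8.
In check: no.
Legal moves: none.
Count: 0.

0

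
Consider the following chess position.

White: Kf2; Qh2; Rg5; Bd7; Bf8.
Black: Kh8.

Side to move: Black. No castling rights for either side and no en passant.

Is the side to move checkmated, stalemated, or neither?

checkmate

Black to move; black king on h8.
In check: yes, from the white queen on h2.
King squares — g7: attacked by Rg5; h7: attacked by Qh2; g8: attacked by Rg5.
Legal moves for Black: none.
In check with no legal moves → checkmate.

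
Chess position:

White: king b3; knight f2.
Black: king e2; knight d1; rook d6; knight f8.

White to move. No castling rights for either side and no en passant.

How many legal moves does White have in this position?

White to move; king on b3.
In check: no.
Legal moves: Kc4, Kb4, Ka4, Ka3, Kc2, Ka2, Ng4, Ne4, Nh3, Nd3, Nh1, Nxd1.
Count: 12.

12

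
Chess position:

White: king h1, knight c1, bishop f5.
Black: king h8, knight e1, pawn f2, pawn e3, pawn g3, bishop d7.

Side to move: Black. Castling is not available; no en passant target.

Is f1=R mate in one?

yes

After f1=R: white king on h1; in check: yes, from the black rook on f1.
King squares — g1: attacked by Rf1; g2: attacked by Ne1; h2: attacked by Pg3.
White has no legal moves → checkmate.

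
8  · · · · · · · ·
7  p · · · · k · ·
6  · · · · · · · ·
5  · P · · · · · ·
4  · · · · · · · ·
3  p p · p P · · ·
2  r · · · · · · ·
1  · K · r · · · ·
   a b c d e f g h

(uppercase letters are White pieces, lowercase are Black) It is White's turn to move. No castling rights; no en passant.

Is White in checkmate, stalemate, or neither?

White to move; white king on b1.
In check: yes, from the black rook on d1.
King squares — a1: attacked by Rd1; c1: attacked by Rd1; a2: attacked by Pb3; b2: attacked by Ra2; c2: attacked by Ra2.
Legal moves for White: none.
In check with no legal moves → checkmate.

checkmate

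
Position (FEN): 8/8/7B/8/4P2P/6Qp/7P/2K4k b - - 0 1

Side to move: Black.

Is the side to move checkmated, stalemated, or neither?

Black to move; black king on h1.
In check: no.
King squares — g1: attacked by Qg3; g2: attacked by Qg3; h2: attacked by Qg3.
Legal moves for Black: none.
Not in check and no legal moves → stalemate.

stalemate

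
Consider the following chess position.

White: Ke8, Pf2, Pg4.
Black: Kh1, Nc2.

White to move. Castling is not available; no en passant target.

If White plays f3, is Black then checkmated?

no

After f3: black king on h1; in check: no.
Black is not in check, so this cannot be checkmate.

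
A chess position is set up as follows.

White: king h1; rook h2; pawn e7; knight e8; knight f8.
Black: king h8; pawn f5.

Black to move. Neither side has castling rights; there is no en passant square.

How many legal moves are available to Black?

1

Black to move; king on h8.
In check: yes, from the white rook on h2.
Legal moves: Kg8.
Count: 1.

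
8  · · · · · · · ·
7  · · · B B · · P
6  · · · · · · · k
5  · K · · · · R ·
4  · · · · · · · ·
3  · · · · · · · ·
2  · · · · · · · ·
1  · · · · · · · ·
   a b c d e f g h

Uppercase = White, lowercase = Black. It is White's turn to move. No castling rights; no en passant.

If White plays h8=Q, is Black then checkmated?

yes

After h8=Q: black king on h6; in check: yes, from the white queen on h8.
King squares — g5: attacked by Be7; h5: attacked by Rg5; g6: attacked by Rg5; g7: attacked by Rg5; h7: attacked by Qh8.
Black has no legal moves → checkmate.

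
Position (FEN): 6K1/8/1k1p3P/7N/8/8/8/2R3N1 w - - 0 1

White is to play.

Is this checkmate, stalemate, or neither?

neither

White to move; white king on g8.
In check: no.
Legal moves for White include: Kh8, Kf8, Kh7, Kg7, Kf7, Ng7, Nf6, Nf4, Ng3, Nh3, Nf3, Ne2, Rc8, Rc7, Rc6+, Rc5, Rc4, Rc3, ... (list truncated; more exist).
White has legal moves and is not in check → neither.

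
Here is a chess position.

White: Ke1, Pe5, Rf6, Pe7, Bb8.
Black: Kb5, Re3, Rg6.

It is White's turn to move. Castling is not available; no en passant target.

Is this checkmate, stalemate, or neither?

neither

White to move; white king on e1.
In check: yes, from the black rook on e3.
Legal moves for White: Kf2, Kd2, Kf1, Kd1.
White is in check but has 4 legal moves → neither.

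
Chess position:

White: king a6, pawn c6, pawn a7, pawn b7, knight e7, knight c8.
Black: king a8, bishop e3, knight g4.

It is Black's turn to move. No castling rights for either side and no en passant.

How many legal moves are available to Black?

Black to move; king on a8.
In check: yes, from the white pawn on b7.
Legal moves: none.
Count: 0.

0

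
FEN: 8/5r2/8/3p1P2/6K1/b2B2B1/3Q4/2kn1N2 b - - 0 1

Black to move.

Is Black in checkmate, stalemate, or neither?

checkmate

Black to move; black king on c1.
In check: yes, from the white queen on d2.
King squares — b1: attacked by Bd3; d1: own knight; b2: attacked by Qd2; c2: attacked by Qd2; d2: attacked by Nf1.
Legal moves for Black: none.
In check with no legal moves → checkmate.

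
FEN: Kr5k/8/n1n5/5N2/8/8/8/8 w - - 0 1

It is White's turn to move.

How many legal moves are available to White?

White to move; king on a8.
In check: yes, from the black rook on b8.
Legal moves: none.
Count: 0.

0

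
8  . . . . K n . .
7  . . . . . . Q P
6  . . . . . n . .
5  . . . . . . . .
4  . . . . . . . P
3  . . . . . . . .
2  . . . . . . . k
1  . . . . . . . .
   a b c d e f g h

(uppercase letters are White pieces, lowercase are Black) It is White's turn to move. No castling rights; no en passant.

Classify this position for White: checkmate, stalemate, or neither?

White to move; white king on e8.
In check: yes, from the black knight on f6.
King squares — d7: attacked by Nf6; e7: available; f7: available; d8: available; f8: available.
Legal moves for White: Kxf8, Kd8, Kf7, Ke7, Qxf6.
White is in check but has 5 legal moves → neither.

neither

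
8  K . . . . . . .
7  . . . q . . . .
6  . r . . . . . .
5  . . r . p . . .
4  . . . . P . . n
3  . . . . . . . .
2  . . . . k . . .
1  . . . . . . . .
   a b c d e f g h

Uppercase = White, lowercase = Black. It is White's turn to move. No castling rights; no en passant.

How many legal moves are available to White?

White to move; king on a8.
In check: no.
Legal moves: none.
Count: 0.

0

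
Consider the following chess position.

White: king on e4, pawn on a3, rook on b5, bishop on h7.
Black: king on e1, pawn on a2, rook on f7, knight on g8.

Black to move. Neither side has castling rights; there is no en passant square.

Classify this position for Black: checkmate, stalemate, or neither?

neither

Black to move; black king on e1.
In check: no.
Legal moves for Black include: Ne7, Nh6, Nf6+, Rf8, Rxh7, Rg7, Re7+, Rd7, Rc7, Rb7, Ra7, Rf6, Rf5, Rf4+, Rf3, Rf2, Rf1, Kf2, ... (list truncated; more exist).
Black has legal moves and is not in check → neither.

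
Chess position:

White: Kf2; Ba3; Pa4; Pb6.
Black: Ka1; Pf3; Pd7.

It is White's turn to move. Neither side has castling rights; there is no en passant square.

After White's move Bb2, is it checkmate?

no

After Bb2: black king on a1; in check: yes, from the white bishop on b2.
Black has 3 legal replies: Kxb2, Ka2, Kb1.
In check but a legal move exists → not checkmate.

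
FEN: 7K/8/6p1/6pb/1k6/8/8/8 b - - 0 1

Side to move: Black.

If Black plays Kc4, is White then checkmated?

After Kc4: white king on h8; in check: no.
White is not in check, so this cannot be checkmate.

no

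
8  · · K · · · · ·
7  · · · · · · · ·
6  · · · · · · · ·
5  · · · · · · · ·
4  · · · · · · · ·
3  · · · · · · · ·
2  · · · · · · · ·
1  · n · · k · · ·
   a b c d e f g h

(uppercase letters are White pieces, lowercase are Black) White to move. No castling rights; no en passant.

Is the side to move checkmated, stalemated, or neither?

neither

White to move; white king on c8.
In check: no.
Legal moves for White: Kd8, Kb8, Kd7, Kc7, Kb7.
White has 5 legal moves and is not in check → neither.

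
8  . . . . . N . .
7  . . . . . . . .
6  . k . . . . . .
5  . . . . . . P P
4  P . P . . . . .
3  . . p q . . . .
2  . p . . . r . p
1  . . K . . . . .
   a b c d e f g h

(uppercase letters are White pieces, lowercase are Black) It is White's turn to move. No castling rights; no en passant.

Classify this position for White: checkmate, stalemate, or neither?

checkmate

White to move; white king on c1.
In check: yes, from the black pawn on b2.
King squares — b1: attacked by Qd3; d1: attacked by Qd3; b2: attacked by Rf2; c2: attacked by Rf2; d2: attacked by Rf2.
Legal moves for White: none.
In check with no legal moves → checkmate.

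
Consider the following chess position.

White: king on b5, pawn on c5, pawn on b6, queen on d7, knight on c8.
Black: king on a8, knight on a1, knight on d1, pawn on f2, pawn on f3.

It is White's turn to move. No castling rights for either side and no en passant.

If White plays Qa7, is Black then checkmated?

After Qa7: black king on a8; in check: yes, from the white queen on a7.
King squares — a7: attacked by Pb6; b7: attacked by Qa7; b8: attacked by Qa7.
Black has no legal moves → checkmate.

yes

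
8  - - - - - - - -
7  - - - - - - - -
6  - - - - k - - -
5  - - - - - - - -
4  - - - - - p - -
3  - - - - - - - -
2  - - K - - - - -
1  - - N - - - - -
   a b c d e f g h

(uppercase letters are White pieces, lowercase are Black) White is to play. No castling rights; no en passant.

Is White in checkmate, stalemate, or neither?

White to move; white king on c2.
In check: no.
Legal moves for White: Kd3, Kc3, Kb3, Kd2, Kb2, Kd1, Kb1, Nd3, Nb3, Ne2, Na2.
White has 11 legal moves and is not in check → neither.

neither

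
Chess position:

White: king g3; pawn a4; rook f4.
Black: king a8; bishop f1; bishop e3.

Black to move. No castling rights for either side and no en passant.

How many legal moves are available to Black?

19

Black to move; king on a8.
In check: no.
Legal moves: Kb8, Kb7, Ka7, Ba7, Bb6, Bc5, Bxf4+, Bd4, Bf2+, Bd2, Bg1, Bc1, Ba6, Bb5, Bc4, Bh3, Bd3, Bg2, Be2.
Count: 19.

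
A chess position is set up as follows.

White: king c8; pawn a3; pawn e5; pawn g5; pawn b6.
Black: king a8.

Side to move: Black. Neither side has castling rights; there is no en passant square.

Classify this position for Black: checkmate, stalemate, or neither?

stalemate

Black to move; black king on a8.
In check: no.
King squares — a7: attacked by Pb6; b7: attacked by Kc8; b8: attacked by Kc8.
Legal moves for Black: none.
Not in check and no legal moves → stalemate.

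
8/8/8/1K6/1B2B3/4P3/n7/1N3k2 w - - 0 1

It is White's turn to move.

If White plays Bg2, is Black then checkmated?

After Bg2: black king on f1; in check: yes, from the white bishop on g2.
Black has 4 legal replies: Kxg2, Kf2, Ke2, Kg1.
In check but a legal move exists → not checkmate.

no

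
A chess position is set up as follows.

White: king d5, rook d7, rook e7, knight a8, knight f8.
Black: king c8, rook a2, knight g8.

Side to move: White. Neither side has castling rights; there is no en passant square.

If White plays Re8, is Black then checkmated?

yes

After Re8: black king on c8; in check: yes, from the white rook on e8.
King squares — b7: attacked by Rd7; c7: attacked by Rd7; d7: attacked by Nf8; b8: attacked by Re8; d8: attacked by Rd7.
Black has no legal moves → checkmate.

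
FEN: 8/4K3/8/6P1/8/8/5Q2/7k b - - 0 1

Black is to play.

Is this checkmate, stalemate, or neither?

Black to move; black king on h1.
In check: no.
King squares — g1: attacked by Qf2; g2: attacked by Qf2; h2: attacked by Qf2.
Legal moves for Black: none.
Not in check and no legal moves → stalemate.

stalemate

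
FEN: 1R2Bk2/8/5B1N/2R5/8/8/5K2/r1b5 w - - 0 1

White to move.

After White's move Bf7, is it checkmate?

After Bf7: black king on f8; in check: yes, from the white rook on b8.
King squares — e7: attacked by Bf6; f7: attacked by Nh6; g7: attacked by Bf6; e8: attacked by Bf7; g8: attacked by Nh6.
Black has no legal moves → checkmate.

yes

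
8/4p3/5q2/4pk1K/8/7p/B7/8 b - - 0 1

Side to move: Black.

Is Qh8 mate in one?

yes

After Qh8: white king on h5; in check: yes, from the black queen on h8.
King squares — g4: attacked by Kf5; h4: attacked by Qh8; g5: attacked by Kf5; g6: attacked by Kf5; h6: attacked by Qh8.
White has no legal moves → checkmate.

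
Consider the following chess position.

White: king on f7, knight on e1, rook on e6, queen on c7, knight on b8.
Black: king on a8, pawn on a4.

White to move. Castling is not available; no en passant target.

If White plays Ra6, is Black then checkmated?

After Ra6: black king on a8; in check: yes, from the white rook on a6.
King squares — a7: attacked by Ra6; b7: attacked by Qc7; b8: attacked by Qc7.
Black has no legal moves → checkmate.

yes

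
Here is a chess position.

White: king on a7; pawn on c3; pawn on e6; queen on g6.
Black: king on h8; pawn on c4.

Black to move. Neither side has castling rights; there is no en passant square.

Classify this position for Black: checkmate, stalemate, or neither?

stalemate

Black to move; black king on h8.
In check: no.
King squares — g7: attacked by Qg6; h7: attacked by Qg6; g8: attacked by Qg6.
Legal moves for Black: none.
Not in check and no legal moves → stalemate.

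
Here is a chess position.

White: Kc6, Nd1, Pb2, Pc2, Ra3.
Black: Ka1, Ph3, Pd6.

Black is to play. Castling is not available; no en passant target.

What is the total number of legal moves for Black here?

Black to move; king on a1.
In check: yes, from the white rook on a3.
Legal moves: Kb1.
Count: 1.

1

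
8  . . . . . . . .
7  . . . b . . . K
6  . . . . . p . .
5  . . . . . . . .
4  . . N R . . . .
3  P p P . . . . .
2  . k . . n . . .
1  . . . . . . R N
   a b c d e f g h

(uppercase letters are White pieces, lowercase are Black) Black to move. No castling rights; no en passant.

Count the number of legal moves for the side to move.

Black to move; king on b2.
In check: yes, from the white knight on c4.
Legal moves: Kxc3, Kc2, Ka2.
Count: 3.

3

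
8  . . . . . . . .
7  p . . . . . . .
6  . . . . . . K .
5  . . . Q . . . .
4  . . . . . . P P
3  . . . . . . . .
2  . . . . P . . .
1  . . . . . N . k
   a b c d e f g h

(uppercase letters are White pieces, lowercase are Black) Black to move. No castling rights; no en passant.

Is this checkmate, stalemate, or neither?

Black to move; black king on h1.
In check: yes, from the white queen on d5.
Legal moves for Black: Kg1.
Black is in check but has 1 legal move → neither.

neither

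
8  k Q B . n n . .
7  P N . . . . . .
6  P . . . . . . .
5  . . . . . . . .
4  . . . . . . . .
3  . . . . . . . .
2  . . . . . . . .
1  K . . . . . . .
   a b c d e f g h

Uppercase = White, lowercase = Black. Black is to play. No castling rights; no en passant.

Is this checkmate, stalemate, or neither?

Black to move; black king on a8.
In check: yes, from the white queen on b8.
King squares — a7: attacked by Qb8; b7: attacked by Pa6; b8: attacked by Pa7.
Legal moves for Black: none.
In check with no legal moves → checkmate.

checkmate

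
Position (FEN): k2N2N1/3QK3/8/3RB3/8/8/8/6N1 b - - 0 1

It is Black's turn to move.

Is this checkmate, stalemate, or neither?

Black to move; black king on a8.
In check: no.
King squares — a7: attacked by Qd7; b7: attacked by Qd7; b8: attacked by Be5.
Legal moves for Black: none.
Not in check and no legal moves → stalemate.

stalemate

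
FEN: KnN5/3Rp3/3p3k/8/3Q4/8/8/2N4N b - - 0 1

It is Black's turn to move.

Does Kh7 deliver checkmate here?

no

After Kh7: white king on a8; in check: no.
White is not in check, so this cannot be checkmate.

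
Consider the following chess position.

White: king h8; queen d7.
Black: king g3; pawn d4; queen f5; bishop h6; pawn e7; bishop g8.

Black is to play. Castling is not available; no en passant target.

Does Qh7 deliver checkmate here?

After Qh7: white king on h8; in check: yes, from the black queen on h7.
King squares — g7: attacked by Bh6; h7: attacked by Bg8; g8: attacked by Qh7.
White has no legal moves → checkmate.

yes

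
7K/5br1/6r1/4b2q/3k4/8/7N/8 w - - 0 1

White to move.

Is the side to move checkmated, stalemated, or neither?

checkmate

White to move; white king on h8.
In check: yes, from the black queen on h5.
King squares — g7: attacked by Be5; h7: attacked by Qh5; g8: attacked by Bf7.
Legal moves for White: none.
In check with no legal moves → checkmate.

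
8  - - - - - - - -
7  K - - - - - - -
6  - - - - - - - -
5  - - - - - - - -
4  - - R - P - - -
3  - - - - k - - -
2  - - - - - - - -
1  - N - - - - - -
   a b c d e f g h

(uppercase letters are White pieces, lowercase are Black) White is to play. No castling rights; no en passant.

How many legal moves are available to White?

White to move; king on a7.
In check: no.
Legal moves: Kb8, Ka8, Kb7, Kb6, Ka6, Rc8, Rc7, Rc6, Rc5, Rd4, Rb4, Ra4, Rc3+, Rc2, Rc1, Nc3, Na3, Nd2, e5.
Count: 19.

19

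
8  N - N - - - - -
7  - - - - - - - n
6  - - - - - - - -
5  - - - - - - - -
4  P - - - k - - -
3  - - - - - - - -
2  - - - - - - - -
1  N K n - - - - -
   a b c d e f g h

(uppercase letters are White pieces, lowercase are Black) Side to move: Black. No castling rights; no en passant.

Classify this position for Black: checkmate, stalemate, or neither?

neither

Black to move; black king on e4.
In check: no.
Legal moves for Black: Nf8, Nf6, Ng5, Kf5, Ke5, Kd5, Kf4, Kd4, Kf3, Ke3, Kd3, Nd3, Nb3, Ne2, Na2.
Black has 15 legal moves and is not in check → neither.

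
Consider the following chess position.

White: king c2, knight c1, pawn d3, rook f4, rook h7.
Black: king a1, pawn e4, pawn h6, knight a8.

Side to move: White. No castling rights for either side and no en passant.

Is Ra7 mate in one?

yes

After Ra7: black king on a1; in check: yes, from the white rook on a7.
King squares — b1: attacked by Kc2; a2: attacked by Nc1; b2: attacked by Kc2.
Black has no legal moves → checkmate.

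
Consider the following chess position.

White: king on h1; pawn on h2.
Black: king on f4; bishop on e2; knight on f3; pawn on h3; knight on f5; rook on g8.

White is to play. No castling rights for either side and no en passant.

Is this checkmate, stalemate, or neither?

White to move; white king on h1.
In check: no.
King squares — g1: attacked by Nf3; g2: attacked by Ph3; h2: own pawn.
Legal moves for White: none.
Not in check and no legal moves → stalemate.

stalemate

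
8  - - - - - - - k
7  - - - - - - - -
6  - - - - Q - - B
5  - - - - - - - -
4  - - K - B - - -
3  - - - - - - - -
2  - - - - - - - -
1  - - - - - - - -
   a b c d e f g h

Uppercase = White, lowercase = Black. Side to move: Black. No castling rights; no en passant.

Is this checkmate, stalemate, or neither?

Black to move; black king on h8.
In check: no.
King squares — g7: attacked by Bh6; h7: attacked by Be4; g8: attacked by Qe6.
Legal moves for Black: none.
Not in check and no legal moves → stalemate.

stalemate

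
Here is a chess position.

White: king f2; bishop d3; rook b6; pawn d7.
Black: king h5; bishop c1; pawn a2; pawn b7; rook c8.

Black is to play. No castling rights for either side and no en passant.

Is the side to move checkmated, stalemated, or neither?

neither

Black to move; black king on h5.
In check: no.
Legal moves for Black include: Rh8, Rg8, Rf8+, Re8, Rd8, Rb8, Ra8, Rc7, Rc6, Rc5, Rc4, Rc3, Rc2+, Kg5, Kh4, Kg4, Bh6, Bg5, ... (list truncated; more exist).
Black has legal moves and is not in check → neither.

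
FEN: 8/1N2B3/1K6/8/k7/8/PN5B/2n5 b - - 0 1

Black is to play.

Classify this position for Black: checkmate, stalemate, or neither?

Black to move; black king on a4.
In check: yes, from the white knight on b2.
King squares — a3: attacked by Be7; b3: attacked by Pa2; b4: attacked by Be7; a5: attacked by Kb6; b5: attacked by Kb6.
Legal moves for Black: none.
In check with no legal moves → checkmate.

checkmate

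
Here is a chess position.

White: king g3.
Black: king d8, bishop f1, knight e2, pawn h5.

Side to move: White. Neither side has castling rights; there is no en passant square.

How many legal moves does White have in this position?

4

White to move; king on g3.
In check: yes, from the black knight on e2.
Legal moves: Kh4, Kf3, Kh2, Kf2.
Count: 4.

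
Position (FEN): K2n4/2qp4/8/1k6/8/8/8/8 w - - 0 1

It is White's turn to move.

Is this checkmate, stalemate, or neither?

White to move; white king on a8.
In check: no.
King squares — a7: attacked by Qc7; b7: attacked by Qc7; b8: attacked by Qc7.
Legal moves for White: none.
Not in check and no legal moves → stalemate.

stalemate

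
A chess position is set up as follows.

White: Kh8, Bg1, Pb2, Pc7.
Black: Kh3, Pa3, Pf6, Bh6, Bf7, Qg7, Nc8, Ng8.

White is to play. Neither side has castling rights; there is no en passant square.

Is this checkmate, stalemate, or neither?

White to move; white king on h8.
In check: yes, from the black queen on g7.
King squares — g7: attacked by Bh6; h7: attacked by Qg7; g8: attacked by Bf7.
Legal moves for White: none.
In check with no legal moves → checkmate.

checkmate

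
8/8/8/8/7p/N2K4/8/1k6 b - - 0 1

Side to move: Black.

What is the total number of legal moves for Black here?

4

Black to move; king on b1.
In check: yes, from the white knight on a3.
Legal moves: Kb2, Ka2, Kc1, Ka1.
Count: 4.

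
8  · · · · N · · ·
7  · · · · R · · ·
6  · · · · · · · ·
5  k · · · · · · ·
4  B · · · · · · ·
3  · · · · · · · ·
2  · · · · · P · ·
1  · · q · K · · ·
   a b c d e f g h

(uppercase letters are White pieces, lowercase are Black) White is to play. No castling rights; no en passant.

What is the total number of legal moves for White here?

2

White to move; king on e1.
In check: yes, from the black queen on c1.
Legal moves: Ke2, Bd1.
Count: 2.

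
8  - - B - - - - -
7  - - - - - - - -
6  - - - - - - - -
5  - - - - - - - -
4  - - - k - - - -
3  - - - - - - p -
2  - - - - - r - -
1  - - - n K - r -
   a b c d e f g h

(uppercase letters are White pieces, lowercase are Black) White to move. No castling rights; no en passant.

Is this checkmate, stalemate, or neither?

White to move; white king on e1.
In check: yes, from the black rook on g1.
King squares — d1: attacked by Rg1; f1: attacked by Rg1; d2: attacked by Rf2; e2: attacked by Rf2; f2: attacked by Nd1.
Legal moves for White: none.
In check with no legal moves → checkmate.

checkmate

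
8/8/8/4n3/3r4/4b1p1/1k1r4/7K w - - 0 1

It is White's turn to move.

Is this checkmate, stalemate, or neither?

stalemate

White to move; white king on h1.
In check: no.
King squares — g1: attacked by Be3; g2: attacked by Rd2; h2: attacked by Rd2.
Legal moves for White: none.
Not in check and no legal moves → stalemate.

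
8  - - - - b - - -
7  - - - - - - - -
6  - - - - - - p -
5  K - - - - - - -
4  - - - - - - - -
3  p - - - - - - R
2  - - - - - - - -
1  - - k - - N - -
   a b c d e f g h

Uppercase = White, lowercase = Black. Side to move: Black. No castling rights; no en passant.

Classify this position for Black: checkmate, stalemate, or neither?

neither

Black to move; black king on c1.
In check: no.
Legal moves for Black: Bf7, Bd7, Bc6, Bb5, Ba4, Kc2, Kb2, Kd1, Kb1, g5, a2.
Black has 11 legal moves and is not in check → neither.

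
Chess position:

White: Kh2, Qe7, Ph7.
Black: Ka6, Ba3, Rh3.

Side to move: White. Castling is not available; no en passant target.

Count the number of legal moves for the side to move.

White to move; king on h2.
In check: yes, from the black rook on h3.
Legal moves: Kxh3, Kg2, Kg1.
Count: 3.

3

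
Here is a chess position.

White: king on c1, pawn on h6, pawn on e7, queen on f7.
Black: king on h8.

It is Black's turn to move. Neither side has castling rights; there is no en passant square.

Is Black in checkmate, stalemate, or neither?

stalemate

Black to move; black king on h8.
In check: no.
King squares — g7: attacked by Ph6; h7: attacked by Qf7; g8: attacked by Qf7.
Legal moves for Black: none.
Not in check and no legal moves → stalemate.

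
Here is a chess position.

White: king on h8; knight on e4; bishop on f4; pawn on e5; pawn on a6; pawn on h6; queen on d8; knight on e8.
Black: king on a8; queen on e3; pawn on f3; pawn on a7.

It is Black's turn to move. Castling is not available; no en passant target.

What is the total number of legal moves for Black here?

Black to move; king on a8.
In check: yes, from the white queen on d8.
Legal moves: none.
Count: 0.

0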